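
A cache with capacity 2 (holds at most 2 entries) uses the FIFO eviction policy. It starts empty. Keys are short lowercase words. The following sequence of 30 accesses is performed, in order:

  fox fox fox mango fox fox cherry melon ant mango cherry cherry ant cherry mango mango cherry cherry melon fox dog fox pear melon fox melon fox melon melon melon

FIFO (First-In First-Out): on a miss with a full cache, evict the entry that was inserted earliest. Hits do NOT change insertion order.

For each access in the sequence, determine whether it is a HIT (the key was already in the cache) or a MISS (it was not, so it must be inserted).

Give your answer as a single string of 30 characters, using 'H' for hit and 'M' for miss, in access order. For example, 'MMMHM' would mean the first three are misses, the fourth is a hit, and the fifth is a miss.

FIFO simulation (capacity=2):
  1. access fox: MISS. Cache (old->new): [fox]
  2. access fox: HIT. Cache (old->new): [fox]
  3. access fox: HIT. Cache (old->new): [fox]
  4. access mango: MISS. Cache (old->new): [fox mango]
  5. access fox: HIT. Cache (old->new): [fox mango]
  6. access fox: HIT. Cache (old->new): [fox mango]
  7. access cherry: MISS, evict fox. Cache (old->new): [mango cherry]
  8. access melon: MISS, evict mango. Cache (old->new): [cherry melon]
  9. access ant: MISS, evict cherry. Cache (old->new): [melon ant]
  10. access mango: MISS, evict melon. Cache (old->new): [ant mango]
  11. access cherry: MISS, evict ant. Cache (old->new): [mango cherry]
  12. access cherry: HIT. Cache (old->new): [mango cherry]
  13. access ant: MISS, evict mango. Cache (old->new): [cherry ant]
  14. access cherry: HIT. Cache (old->new): [cherry ant]
  15. access mango: MISS, evict cherry. Cache (old->new): [ant mango]
  16. access mango: HIT. Cache (old->new): [ant mango]
  17. access cherry: MISS, evict ant. Cache (old->new): [mango cherry]
  18. access cherry: HIT. Cache (old->new): [mango cherry]
  19. access melon: MISS, evict mango. Cache (old->new): [cherry melon]
  20. access fox: MISS, evict cherry. Cache (old->new): [melon fox]
  21. access dog: MISS, evict melon. Cache (old->new): [fox dog]
  22. access fox: HIT. Cache (old->new): [fox dog]
  23. access pear: MISS, evict fox. Cache (old->new): [dog pear]
  24. access melon: MISS, evict dog. Cache (old->new): [pear melon]
  25. access fox: MISS, evict pear. Cache (old->new): [melon fox]
  26. access melon: HIT. Cache (old->new): [melon fox]
  27. access fox: HIT. Cache (old->new): [melon fox]
  28. access melon: HIT. Cache (old->new): [melon fox]
  29. access melon: HIT. Cache (old->new): [melon fox]
  30. access melon: HIT. Cache (old->new): [melon fox]
Total: 14 hits, 16 misses, 14 evictions

Answer: MHHMHHMMMMMHMHMHMHMMMHMMMHHHHH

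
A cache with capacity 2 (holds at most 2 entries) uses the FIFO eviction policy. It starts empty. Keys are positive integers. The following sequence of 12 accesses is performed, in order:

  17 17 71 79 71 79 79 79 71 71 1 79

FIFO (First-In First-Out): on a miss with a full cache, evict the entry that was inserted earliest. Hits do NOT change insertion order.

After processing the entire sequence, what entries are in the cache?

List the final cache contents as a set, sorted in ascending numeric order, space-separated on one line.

FIFO simulation (capacity=2):
  1. access 17: MISS. Cache (old->new): [17]
  2. access 17: HIT. Cache (old->new): [17]
  3. access 71: MISS. Cache (old->new): [17 71]
  4. access 79: MISS, evict 17. Cache (old->new): [71 79]
  5. access 71: HIT. Cache (old->new): [71 79]
  6. access 79: HIT. Cache (old->new): [71 79]
  7. access 79: HIT. Cache (old->new): [71 79]
  8. access 79: HIT. Cache (old->new): [71 79]
  9. access 71: HIT. Cache (old->new): [71 79]
  10. access 71: HIT. Cache (old->new): [71 79]
  11. access 1: MISS, evict 71. Cache (old->new): [79 1]
  12. access 79: HIT. Cache (old->new): [79 1]
Total: 8 hits, 4 misses, 2 evictions

Answer: 1 79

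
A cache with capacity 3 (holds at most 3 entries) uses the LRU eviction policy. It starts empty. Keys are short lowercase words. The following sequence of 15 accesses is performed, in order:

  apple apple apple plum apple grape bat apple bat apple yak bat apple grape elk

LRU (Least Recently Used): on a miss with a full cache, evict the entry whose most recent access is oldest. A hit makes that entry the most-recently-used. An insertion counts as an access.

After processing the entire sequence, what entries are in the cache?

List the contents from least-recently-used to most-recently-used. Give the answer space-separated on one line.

Answer: apple grape elk

Derivation:
LRU simulation (capacity=3):
  1. access apple: MISS. Cache (LRU->MRU): [apple]
  2. access apple: HIT. Cache (LRU->MRU): [apple]
  3. access apple: HIT. Cache (LRU->MRU): [apple]
  4. access plum: MISS. Cache (LRU->MRU): [apple plum]
  5. access apple: HIT. Cache (LRU->MRU): [plum apple]
  6. access grape: MISS. Cache (LRU->MRU): [plum apple grape]
  7. access bat: MISS, evict plum. Cache (LRU->MRU): [apple grape bat]
  8. access apple: HIT. Cache (LRU->MRU): [grape bat apple]
  9. access bat: HIT. Cache (LRU->MRU): [grape apple bat]
  10. access apple: HIT. Cache (LRU->MRU): [grape bat apple]
  11. access yak: MISS, evict grape. Cache (LRU->MRU): [bat apple yak]
  12. access bat: HIT. Cache (LRU->MRU): [apple yak bat]
  13. access apple: HIT. Cache (LRU->MRU): [yak bat apple]
  14. access grape: MISS, evict yak. Cache (LRU->MRU): [bat apple grape]
  15. access elk: MISS, evict bat. Cache (LRU->MRU): [apple grape elk]
Total: 8 hits, 7 misses, 4 evictions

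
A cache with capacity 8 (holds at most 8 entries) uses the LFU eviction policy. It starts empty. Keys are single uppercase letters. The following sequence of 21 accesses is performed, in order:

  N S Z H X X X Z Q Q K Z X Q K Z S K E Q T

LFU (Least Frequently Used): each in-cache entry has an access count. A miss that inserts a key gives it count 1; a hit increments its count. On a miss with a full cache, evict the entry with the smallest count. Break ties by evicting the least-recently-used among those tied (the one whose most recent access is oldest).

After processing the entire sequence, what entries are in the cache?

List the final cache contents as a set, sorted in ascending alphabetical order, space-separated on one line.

LFU simulation (capacity=8):
  1. access N: MISS. Cache: [N(c=1)]
  2. access S: MISS. Cache: [N(c=1) S(c=1)]
  3. access Z: MISS. Cache: [N(c=1) S(c=1) Z(c=1)]
  4. access H: MISS. Cache: [N(c=1) S(c=1) Z(c=1) H(c=1)]
  5. access X: MISS. Cache: [N(c=1) S(c=1) Z(c=1) H(c=1) X(c=1)]
  6. access X: HIT, count now 2. Cache: [N(c=1) S(c=1) Z(c=1) H(c=1) X(c=2)]
  7. access X: HIT, count now 3. Cache: [N(c=1) S(c=1) Z(c=1) H(c=1) X(c=3)]
  8. access Z: HIT, count now 2. Cache: [N(c=1) S(c=1) H(c=1) Z(c=2) X(c=3)]
  9. access Q: MISS. Cache: [N(c=1) S(c=1) H(c=1) Q(c=1) Z(c=2) X(c=3)]
  10. access Q: HIT, count now 2. Cache: [N(c=1) S(c=1) H(c=1) Z(c=2) Q(c=2) X(c=3)]
  11. access K: MISS. Cache: [N(c=1) S(c=1) H(c=1) K(c=1) Z(c=2) Q(c=2) X(c=3)]
  12. access Z: HIT, count now 3. Cache: [N(c=1) S(c=1) H(c=1) K(c=1) Q(c=2) X(c=3) Z(c=3)]
  13. access X: HIT, count now 4. Cache: [N(c=1) S(c=1) H(c=1) K(c=1) Q(c=2) Z(c=3) X(c=4)]
  14. access Q: HIT, count now 3. Cache: [N(c=1) S(c=1) H(c=1) K(c=1) Z(c=3) Q(c=3) X(c=4)]
  15. access K: HIT, count now 2. Cache: [N(c=1) S(c=1) H(c=1) K(c=2) Z(c=3) Q(c=3) X(c=4)]
  16. access Z: HIT, count now 4. Cache: [N(c=1) S(c=1) H(c=1) K(c=2) Q(c=3) X(c=4) Z(c=4)]
  17. access S: HIT, count now 2. Cache: [N(c=1) H(c=1) K(c=2) S(c=2) Q(c=3) X(c=4) Z(c=4)]
  18. access K: HIT, count now 3. Cache: [N(c=1) H(c=1) S(c=2) Q(c=3) K(c=3) X(c=4) Z(c=4)]
  19. access E: MISS. Cache: [N(c=1) H(c=1) E(c=1) S(c=2) Q(c=3) K(c=3) X(c=4) Z(c=4)]
  20. access Q: HIT, count now 4. Cache: [N(c=1) H(c=1) E(c=1) S(c=2) K(c=3) X(c=4) Z(c=4) Q(c=4)]
  21. access T: MISS, evict N(c=1). Cache: [H(c=1) E(c=1) T(c=1) S(c=2) K(c=3) X(c=4) Z(c=4) Q(c=4)]
Total: 12 hits, 9 misses, 1 evictions

Answer: E H K Q S T X Z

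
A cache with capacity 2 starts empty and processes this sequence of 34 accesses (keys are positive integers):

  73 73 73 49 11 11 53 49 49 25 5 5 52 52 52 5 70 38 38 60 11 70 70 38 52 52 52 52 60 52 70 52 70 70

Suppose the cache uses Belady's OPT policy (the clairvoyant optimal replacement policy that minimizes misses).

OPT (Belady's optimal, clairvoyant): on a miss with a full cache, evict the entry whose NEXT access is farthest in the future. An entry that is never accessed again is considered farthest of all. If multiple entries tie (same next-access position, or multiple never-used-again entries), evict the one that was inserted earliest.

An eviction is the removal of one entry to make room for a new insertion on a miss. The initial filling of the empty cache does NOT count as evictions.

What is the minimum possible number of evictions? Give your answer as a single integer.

OPT (Belady) simulation (capacity=2):
  1. access 73: MISS. Cache: [73]
  2. access 73: HIT. Next use of 73: step 3. Cache: [73]
  3. access 73: HIT. Next use of 73: never. Cache: [73]
  4. access 49: MISS. Cache: [73 49]
  5. access 11: MISS, evict 73 (next use: never). Cache: [49 11]
  6. access 11: HIT. Next use of 11: step 21. Cache: [49 11]
  7. access 53: MISS, evict 11 (next use: step 21). Cache: [49 53]
  8. access 49: HIT. Next use of 49: step 9. Cache: [49 53]
  9. access 49: HIT. Next use of 49: never. Cache: [49 53]
  10. access 25: MISS, evict 49 (next use: never). Cache: [53 25]
  11. access 5: MISS, evict 53 (next use: never). Cache: [25 5]
  12. access 5: HIT. Next use of 5: step 16. Cache: [25 5]
  13. access 52: MISS, evict 25 (next use: never). Cache: [5 52]
  14. access 52: HIT. Next use of 52: step 15. Cache: [5 52]
  15. access 52: HIT. Next use of 52: step 25. Cache: [5 52]
  16. access 5: HIT. Next use of 5: never. Cache: [5 52]
  17. access 70: MISS, evict 5 (next use: never). Cache: [52 70]
  18. access 38: MISS, evict 52 (next use: step 25). Cache: [70 38]
  19. access 38: HIT. Next use of 38: step 24. Cache: [70 38]
  20. access 60: MISS, evict 38 (next use: step 24). Cache: [70 60]
  21. access 11: MISS, evict 60 (next use: step 29). Cache: [70 11]
  22. access 70: HIT. Next use of 70: step 23. Cache: [70 11]
  23. access 70: HIT. Next use of 70: step 31. Cache: [70 11]
  24. access 38: MISS, evict 11 (next use: never). Cache: [70 38]
  25. access 52: MISS, evict 38 (next use: never). Cache: [70 52]
  26. access 52: HIT. Next use of 52: step 27. Cache: [70 52]
  27. access 52: HIT. Next use of 52: step 28. Cache: [70 52]
  28. access 52: HIT. Next use of 52: step 30. Cache: [70 52]
  29. access 60: MISS, evict 70 (next use: step 31). Cache: [52 60]
  30. access 52: HIT. Next use of 52: step 32. Cache: [52 60]
  31. access 70: MISS, evict 60 (next use: never). Cache: [52 70]
  32. access 52: HIT. Next use of 52: never. Cache: [52 70]
  33. access 70: HIT. Next use of 70: step 34. Cache: [52 70]
  34. access 70: HIT. Next use of 70: never. Cache: [52 70]
Total: 19 hits, 15 misses, 13 evictions

Answer: 13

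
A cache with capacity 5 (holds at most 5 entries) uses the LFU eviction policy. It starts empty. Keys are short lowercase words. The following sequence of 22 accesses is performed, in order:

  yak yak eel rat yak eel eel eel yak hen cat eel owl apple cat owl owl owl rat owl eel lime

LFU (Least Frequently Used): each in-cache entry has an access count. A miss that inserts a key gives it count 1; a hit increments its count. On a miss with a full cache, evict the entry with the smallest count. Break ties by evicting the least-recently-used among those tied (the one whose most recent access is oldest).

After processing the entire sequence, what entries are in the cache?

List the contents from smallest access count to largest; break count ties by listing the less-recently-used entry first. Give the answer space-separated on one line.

Answer: lime cat yak owl eel

Derivation:
LFU simulation (capacity=5):
  1. access yak: MISS. Cache: [yak(c=1)]
  2. access yak: HIT, count now 2. Cache: [yak(c=2)]
  3. access eel: MISS. Cache: [eel(c=1) yak(c=2)]
  4. access rat: MISS. Cache: [eel(c=1) rat(c=1) yak(c=2)]
  5. access yak: HIT, count now 3. Cache: [eel(c=1) rat(c=1) yak(c=3)]
  6. access eel: HIT, count now 2. Cache: [rat(c=1) eel(c=2) yak(c=3)]
  7. access eel: HIT, count now 3. Cache: [rat(c=1) yak(c=3) eel(c=3)]
  8. access eel: HIT, count now 4. Cache: [rat(c=1) yak(c=3) eel(c=4)]
  9. access yak: HIT, count now 4. Cache: [rat(c=1) eel(c=4) yak(c=4)]
  10. access hen: MISS. Cache: [rat(c=1) hen(c=1) eel(c=4) yak(c=4)]
  11. access cat: MISS. Cache: [rat(c=1) hen(c=1) cat(c=1) eel(c=4) yak(c=4)]
  12. access eel: HIT, count now 5. Cache: [rat(c=1) hen(c=1) cat(c=1) yak(c=4) eel(c=5)]
  13. access owl: MISS, evict rat(c=1). Cache: [hen(c=1) cat(c=1) owl(c=1) yak(c=4) eel(c=5)]
  14. access apple: MISS, evict hen(c=1). Cache: [cat(c=1) owl(c=1) apple(c=1) yak(c=4) eel(c=5)]
  15. access cat: HIT, count now 2. Cache: [owl(c=1) apple(c=1) cat(c=2) yak(c=4) eel(c=5)]
  16. access owl: HIT, count now 2. Cache: [apple(c=1) cat(c=2) owl(c=2) yak(c=4) eel(c=5)]
  17. access owl: HIT, count now 3. Cache: [apple(c=1) cat(c=2) owl(c=3) yak(c=4) eel(c=5)]
  18. access owl: HIT, count now 4. Cache: [apple(c=1) cat(c=2) yak(c=4) owl(c=4) eel(c=5)]
  19. access rat: MISS, evict apple(c=1). Cache: [rat(c=1) cat(c=2) yak(c=4) owl(c=4) eel(c=5)]
  20. access owl: HIT, count now 5. Cache: [rat(c=1) cat(c=2) yak(c=4) eel(c=5) owl(c=5)]
  21. access eel: HIT, count now 6. Cache: [rat(c=1) cat(c=2) yak(c=4) owl(c=5) eel(c=6)]
  22. access lime: MISS, evict rat(c=1). Cache: [lime(c=1) cat(c=2) yak(c=4) owl(c=5) eel(c=6)]
Total: 13 hits, 9 misses, 4 evictions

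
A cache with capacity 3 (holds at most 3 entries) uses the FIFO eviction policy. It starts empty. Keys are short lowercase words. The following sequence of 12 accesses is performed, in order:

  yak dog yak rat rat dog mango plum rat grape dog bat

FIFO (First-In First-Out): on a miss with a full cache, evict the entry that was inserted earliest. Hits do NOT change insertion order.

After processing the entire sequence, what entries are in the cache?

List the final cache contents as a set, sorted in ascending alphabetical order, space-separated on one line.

FIFO simulation (capacity=3):
  1. access yak: MISS. Cache (old->new): [yak]
  2. access dog: MISS. Cache (old->new): [yak dog]
  3. access yak: HIT. Cache (old->new): [yak dog]
  4. access rat: MISS. Cache (old->new): [yak dog rat]
  5. access rat: HIT. Cache (old->new): [yak dog rat]
  6. access dog: HIT. Cache (old->new): [yak dog rat]
  7. access mango: MISS, evict yak. Cache (old->new): [dog rat mango]
  8. access plum: MISS, evict dog. Cache (old->new): [rat mango plum]
  9. access rat: HIT. Cache (old->new): [rat mango plum]
  10. access grape: MISS, evict rat. Cache (old->new): [mango plum grape]
  11. access dog: MISS, evict mango. Cache (old->new): [plum grape dog]
  12. access bat: MISS, evict plum. Cache (old->new): [grape dog bat]
Total: 4 hits, 8 misses, 5 evictions

Answer: bat dog grape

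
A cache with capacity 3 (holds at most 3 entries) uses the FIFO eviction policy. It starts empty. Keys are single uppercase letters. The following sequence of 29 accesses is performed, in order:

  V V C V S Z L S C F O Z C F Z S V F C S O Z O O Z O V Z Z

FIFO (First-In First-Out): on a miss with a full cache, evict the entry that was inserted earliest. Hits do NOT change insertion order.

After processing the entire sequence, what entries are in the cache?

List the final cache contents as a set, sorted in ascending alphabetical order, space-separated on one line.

Answer: O V Z

Derivation:
FIFO simulation (capacity=3):
  1. access V: MISS. Cache (old->new): [V]
  2. access V: HIT. Cache (old->new): [V]
  3. access C: MISS. Cache (old->new): [V C]
  4. access V: HIT. Cache (old->new): [V C]
  5. access S: MISS. Cache (old->new): [V C S]
  6. access Z: MISS, evict V. Cache (old->new): [C S Z]
  7. access L: MISS, evict C. Cache (old->new): [S Z L]
  8. access S: HIT. Cache (old->new): [S Z L]
  9. access C: MISS, evict S. Cache (old->new): [Z L C]
  10. access F: MISS, evict Z. Cache (old->new): [L C F]
  11. access O: MISS, evict L. Cache (old->new): [C F O]
  12. access Z: MISS, evict C. Cache (old->new): [F O Z]
  13. access C: MISS, evict F. Cache (old->new): [O Z C]
  14. access F: MISS, evict O. Cache (old->new): [Z C F]
  15. access Z: HIT. Cache (old->new): [Z C F]
  16. access S: MISS, evict Z. Cache (old->new): [C F S]
  17. access V: MISS, evict C. Cache (old->new): [F S V]
  18. access F: HIT. Cache (old->new): [F S V]
  19. access C: MISS, evict F. Cache (old->new): [S V C]
  20. access S: HIT. Cache (old->new): [S V C]
  21. access O: MISS, evict S. Cache (old->new): [V C O]
  22. access Z: MISS, evict V. Cache (old->new): [C O Z]
  23. access O: HIT. Cache (old->new): [C O Z]
  24. access O: HIT. Cache (old->new): [C O Z]
  25. access Z: HIT. Cache (old->new): [C O Z]
  26. access O: HIT. Cache (old->new): [C O Z]
  27. access V: MISS, evict C. Cache (old->new): [O Z V]
  28. access Z: HIT. Cache (old->new): [O Z V]
  29. access Z: HIT. Cache (old->new): [O Z V]
Total: 12 hits, 17 misses, 14 evictions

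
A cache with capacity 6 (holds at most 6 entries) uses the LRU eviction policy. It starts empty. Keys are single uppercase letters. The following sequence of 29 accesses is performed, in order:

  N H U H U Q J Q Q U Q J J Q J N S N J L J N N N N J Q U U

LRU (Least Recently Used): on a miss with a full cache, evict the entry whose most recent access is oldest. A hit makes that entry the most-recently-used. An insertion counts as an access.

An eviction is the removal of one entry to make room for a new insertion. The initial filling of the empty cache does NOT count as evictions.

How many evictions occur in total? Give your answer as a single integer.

LRU simulation (capacity=6):
  1. access N: MISS. Cache (LRU->MRU): [N]
  2. access H: MISS. Cache (LRU->MRU): [N H]
  3. access U: MISS. Cache (LRU->MRU): [N H U]
  4. access H: HIT. Cache (LRU->MRU): [N U H]
  5. access U: HIT. Cache (LRU->MRU): [N H U]
  6. access Q: MISS. Cache (LRU->MRU): [N H U Q]
  7. access J: MISS. Cache (LRU->MRU): [N H U Q J]
  8. access Q: HIT. Cache (LRU->MRU): [N H U J Q]
  9. access Q: HIT. Cache (LRU->MRU): [N H U J Q]
  10. access U: HIT. Cache (LRU->MRU): [N H J Q U]
  11. access Q: HIT. Cache (LRU->MRU): [N H J U Q]
  12. access J: HIT. Cache (LRU->MRU): [N H U Q J]
  13. access J: HIT. Cache (LRU->MRU): [N H U Q J]
  14. access Q: HIT. Cache (LRU->MRU): [N H U J Q]
  15. access J: HIT. Cache (LRU->MRU): [N H U Q J]
  16. access N: HIT. Cache (LRU->MRU): [H U Q J N]
  17. access S: MISS. Cache (LRU->MRU): [H U Q J N S]
  18. access N: HIT. Cache (LRU->MRU): [H U Q J S N]
  19. access J: HIT. Cache (LRU->MRU): [H U Q S N J]
  20. access L: MISS, evict H. Cache (LRU->MRU): [U Q S N J L]
  21. access J: HIT. Cache (LRU->MRU): [U Q S N L J]
  22. access N: HIT. Cache (LRU->MRU): [U Q S L J N]
  23. access N: HIT. Cache (LRU->MRU): [U Q S L J N]
  24. access N: HIT. Cache (LRU->MRU): [U Q S L J N]
  25. access N: HIT. Cache (LRU->MRU): [U Q S L J N]
  26. access J: HIT. Cache (LRU->MRU): [U Q S L N J]
  27. access Q: HIT. Cache (LRU->MRU): [U S L N J Q]
  28. access U: HIT. Cache (LRU->MRU): [S L N J Q U]
  29. access U: HIT. Cache (LRU->MRU): [S L N J Q U]
Total: 22 hits, 7 misses, 1 evictions

Answer: 1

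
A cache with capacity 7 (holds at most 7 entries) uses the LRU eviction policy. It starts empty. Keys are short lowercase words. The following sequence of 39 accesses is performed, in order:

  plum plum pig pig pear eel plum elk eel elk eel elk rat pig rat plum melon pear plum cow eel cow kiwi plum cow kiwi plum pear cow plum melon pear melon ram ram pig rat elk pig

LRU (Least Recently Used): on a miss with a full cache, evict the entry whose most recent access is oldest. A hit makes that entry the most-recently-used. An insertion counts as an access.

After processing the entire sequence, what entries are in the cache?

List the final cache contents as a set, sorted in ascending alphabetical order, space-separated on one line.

LRU simulation (capacity=7):
  1. access plum: MISS. Cache (LRU->MRU): [plum]
  2. access plum: HIT. Cache (LRU->MRU): [plum]
  3. access pig: MISS. Cache (LRU->MRU): [plum pig]
  4. access pig: HIT. Cache (LRU->MRU): [plum pig]
  5. access pear: MISS. Cache (LRU->MRU): [plum pig pear]
  6. access eel: MISS. Cache (LRU->MRU): [plum pig pear eel]
  7. access plum: HIT. Cache (LRU->MRU): [pig pear eel plum]
  8. access elk: MISS. Cache (LRU->MRU): [pig pear eel plum elk]
  9. access eel: HIT. Cache (LRU->MRU): [pig pear plum elk eel]
  10. access elk: HIT. Cache (LRU->MRU): [pig pear plum eel elk]
  11. access eel: HIT. Cache (LRU->MRU): [pig pear plum elk eel]
  12. access elk: HIT. Cache (LRU->MRU): [pig pear plum eel elk]
  13. access rat: MISS. Cache (LRU->MRU): [pig pear plum eel elk rat]
  14. access pig: HIT. Cache (LRU->MRU): [pear plum eel elk rat pig]
  15. access rat: HIT. Cache (LRU->MRU): [pear plum eel elk pig rat]
  16. access plum: HIT. Cache (LRU->MRU): [pear eel elk pig rat plum]
  17. access melon: MISS. Cache (LRU->MRU): [pear eel elk pig rat plum melon]
  18. access pear: HIT. Cache (LRU->MRU): [eel elk pig rat plum melon pear]
  19. access plum: HIT. Cache (LRU->MRU): [eel elk pig rat melon pear plum]
  20. access cow: MISS, evict eel. Cache (LRU->MRU): [elk pig rat melon pear plum cow]
  21. access eel: MISS, evict elk. Cache (LRU->MRU): [pig rat melon pear plum cow eel]
  22. access cow: HIT. Cache (LRU->MRU): [pig rat melon pear plum eel cow]
  23. access kiwi: MISS, evict pig. Cache (LRU->MRU): [rat melon pear plum eel cow kiwi]
  24. access plum: HIT. Cache (LRU->MRU): [rat melon pear eel cow kiwi plum]
  25. access cow: HIT. Cache (LRU->MRU): [rat melon pear eel kiwi plum cow]
  26. access kiwi: HIT. Cache (LRU->MRU): [rat melon pear eel plum cow kiwi]
  27. access plum: HIT. Cache (LRU->MRU): [rat melon pear eel cow kiwi plum]
  28. access pear: HIT. Cache (LRU->MRU): [rat melon eel cow kiwi plum pear]
  29. access cow: HIT. Cache (LRU->MRU): [rat melon eel kiwi plum pear cow]
  30. access plum: HIT. Cache (LRU->MRU): [rat melon eel kiwi pear cow plum]
  31. access melon: HIT. Cache (LRU->MRU): [rat eel kiwi pear cow plum melon]
  32. access pear: HIT. Cache (LRU->MRU): [rat eel kiwi cow plum melon pear]
  33. access melon: HIT. Cache (LRU->MRU): [rat eel kiwi cow plum pear melon]
  34. access ram: MISS, evict rat. Cache (LRU->MRU): [eel kiwi cow plum pear melon ram]
  35. access ram: HIT. Cache (LRU->MRU): [eel kiwi cow plum pear melon ram]
  36. access pig: MISS, evict eel. Cache (LRU->MRU): [kiwi cow plum pear melon ram pig]
  37. access rat: MISS, evict kiwi. Cache (LRU->MRU): [cow plum pear melon ram pig rat]
  38. access elk: MISS, evict cow. Cache (LRU->MRU): [plum pear melon ram pig rat elk]
  39. access pig: HIT. Cache (LRU->MRU): [plum pear melon ram rat elk pig]
Total: 25 hits, 14 misses, 7 evictions

Answer: elk melon pear pig plum ram rat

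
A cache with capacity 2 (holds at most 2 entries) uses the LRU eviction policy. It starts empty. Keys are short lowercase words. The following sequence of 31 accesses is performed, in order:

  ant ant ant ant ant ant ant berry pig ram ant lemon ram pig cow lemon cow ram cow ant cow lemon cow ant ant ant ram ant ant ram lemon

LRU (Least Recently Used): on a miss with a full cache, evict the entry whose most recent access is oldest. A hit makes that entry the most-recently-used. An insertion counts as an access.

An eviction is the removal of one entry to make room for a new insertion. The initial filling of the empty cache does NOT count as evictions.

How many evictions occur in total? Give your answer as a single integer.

Answer: 14

Derivation:
LRU simulation (capacity=2):
  1. access ant: MISS. Cache (LRU->MRU): [ant]
  2. access ant: HIT. Cache (LRU->MRU): [ant]
  3. access ant: HIT. Cache (LRU->MRU): [ant]
  4. access ant: HIT. Cache (LRU->MRU): [ant]
  5. access ant: HIT. Cache (LRU->MRU): [ant]
  6. access ant: HIT. Cache (LRU->MRU): [ant]
  7. access ant: HIT. Cache (LRU->MRU): [ant]
  8. access berry: MISS. Cache (LRU->MRU): [ant berry]
  9. access pig: MISS, evict ant. Cache (LRU->MRU): [berry pig]
  10. access ram: MISS, evict berry. Cache (LRU->MRU): [pig ram]
  11. access ant: MISS, evict pig. Cache (LRU->MRU): [ram ant]
  12. access lemon: MISS, evict ram. Cache (LRU->MRU): [ant lemon]
  13. access ram: MISS, evict ant. Cache (LRU->MRU): [lemon ram]
  14. access pig: MISS, evict lemon. Cache (LRU->MRU): [ram pig]
  15. access cow: MISS, evict ram. Cache (LRU->MRU): [pig cow]
  16. access lemon: MISS, evict pig. Cache (LRU->MRU): [cow lemon]
  17. access cow: HIT. Cache (LRU->MRU): [lemon cow]
  18. access ram: MISS, evict lemon. Cache (LRU->MRU): [cow ram]
  19. access cow: HIT. Cache (LRU->MRU): [ram cow]
  20. access ant: MISS, evict ram. Cache (LRU->MRU): [cow ant]
  21. access cow: HIT. Cache (LRU->MRU): [ant cow]
  22. access lemon: MISS, evict ant. Cache (LRU->MRU): [cow lemon]
  23. access cow: HIT. Cache (LRU->MRU): [lemon cow]
  24. access ant: MISS, evict lemon. Cache (LRU->MRU): [cow ant]
  25. access ant: HIT. Cache (LRU->MRU): [cow ant]
  26. access ant: HIT. Cache (LRU->MRU): [cow ant]
  27. access ram: MISS, evict cow. Cache (LRU->MRU): [ant ram]
  28. access ant: HIT. Cache (LRU->MRU): [ram ant]
  29. access ant: HIT. Cache (LRU->MRU): [ram ant]
  30. access ram: HIT. Cache (LRU->MRU): [ant ram]
  31. access lemon: MISS, evict ant. Cache (LRU->MRU): [ram lemon]
Total: 15 hits, 16 misses, 14 evictions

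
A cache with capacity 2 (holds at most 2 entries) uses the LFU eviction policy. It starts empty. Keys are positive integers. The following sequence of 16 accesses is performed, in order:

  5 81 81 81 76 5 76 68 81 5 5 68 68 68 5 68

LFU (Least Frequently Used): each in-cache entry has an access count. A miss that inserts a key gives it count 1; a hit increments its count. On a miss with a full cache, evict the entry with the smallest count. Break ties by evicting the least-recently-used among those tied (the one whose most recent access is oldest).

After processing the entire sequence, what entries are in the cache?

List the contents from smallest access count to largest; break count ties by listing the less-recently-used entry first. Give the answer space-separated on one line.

LFU simulation (capacity=2):
  1. access 5: MISS. Cache: [5(c=1)]
  2. access 81: MISS. Cache: [5(c=1) 81(c=1)]
  3. access 81: HIT, count now 2. Cache: [5(c=1) 81(c=2)]
  4. access 81: HIT, count now 3. Cache: [5(c=1) 81(c=3)]
  5. access 76: MISS, evict 5(c=1). Cache: [76(c=1) 81(c=3)]
  6. access 5: MISS, evict 76(c=1). Cache: [5(c=1) 81(c=3)]
  7. access 76: MISS, evict 5(c=1). Cache: [76(c=1) 81(c=3)]
  8. access 68: MISS, evict 76(c=1). Cache: [68(c=1) 81(c=3)]
  9. access 81: HIT, count now 4. Cache: [68(c=1) 81(c=4)]
  10. access 5: MISS, evict 68(c=1). Cache: [5(c=1) 81(c=4)]
  11. access 5: HIT, count now 2. Cache: [5(c=2) 81(c=4)]
  12. access 68: MISS, evict 5(c=2). Cache: [68(c=1) 81(c=4)]
  13. access 68: HIT, count now 2. Cache: [68(c=2) 81(c=4)]
  14. access 68: HIT, count now 3. Cache: [68(c=3) 81(c=4)]
  15. access 5: MISS, evict 68(c=3). Cache: [5(c=1) 81(c=4)]
  16. access 68: MISS, evict 5(c=1). Cache: [68(c=1) 81(c=4)]
Total: 6 hits, 10 misses, 8 evictions

Answer: 68 81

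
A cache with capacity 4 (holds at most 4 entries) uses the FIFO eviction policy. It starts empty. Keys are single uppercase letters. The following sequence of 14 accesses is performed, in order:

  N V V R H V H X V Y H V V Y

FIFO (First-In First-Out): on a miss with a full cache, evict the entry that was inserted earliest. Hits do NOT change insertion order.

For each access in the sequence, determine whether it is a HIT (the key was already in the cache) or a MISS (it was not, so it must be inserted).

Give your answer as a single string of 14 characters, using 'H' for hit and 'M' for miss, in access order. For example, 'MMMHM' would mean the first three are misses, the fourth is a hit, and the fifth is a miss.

FIFO simulation (capacity=4):
  1. access N: MISS. Cache (old->new): [N]
  2. access V: MISS. Cache (old->new): [N V]
  3. access V: HIT. Cache (old->new): [N V]
  4. access R: MISS. Cache (old->new): [N V R]
  5. access H: MISS. Cache (old->new): [N V R H]
  6. access V: HIT. Cache (old->new): [N V R H]
  7. access H: HIT. Cache (old->new): [N V R H]
  8. access X: MISS, evict N. Cache (old->new): [V R H X]
  9. access V: HIT. Cache (old->new): [V R H X]
  10. access Y: MISS, evict V. Cache (old->new): [R H X Y]
  11. access H: HIT. Cache (old->new): [R H X Y]
  12. access V: MISS, evict R. Cache (old->new): [H X Y V]
  13. access V: HIT. Cache (old->new): [H X Y V]
  14. access Y: HIT. Cache (old->new): [H X Y V]
Total: 7 hits, 7 misses, 3 evictions

Answer: MMHMMHHMHMHMHH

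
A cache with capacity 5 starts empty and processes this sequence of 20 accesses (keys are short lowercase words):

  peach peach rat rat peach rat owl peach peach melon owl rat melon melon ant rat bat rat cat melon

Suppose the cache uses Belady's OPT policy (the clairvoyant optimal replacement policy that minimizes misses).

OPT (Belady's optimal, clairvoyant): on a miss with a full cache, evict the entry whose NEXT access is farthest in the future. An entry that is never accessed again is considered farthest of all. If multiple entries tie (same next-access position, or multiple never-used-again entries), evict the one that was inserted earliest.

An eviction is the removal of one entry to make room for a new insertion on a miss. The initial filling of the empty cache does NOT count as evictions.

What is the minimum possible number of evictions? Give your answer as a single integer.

OPT (Belady) simulation (capacity=5):
  1. access peach: MISS. Cache: [peach]
  2. access peach: HIT. Next use of peach: step 5. Cache: [peach]
  3. access rat: MISS. Cache: [peach rat]
  4. access rat: HIT. Next use of rat: step 6. Cache: [peach rat]
  5. access peach: HIT. Next use of peach: step 8. Cache: [peach rat]
  6. access rat: HIT. Next use of rat: step 12. Cache: [peach rat]
  7. access owl: MISS. Cache: [peach rat owl]
  8. access peach: HIT. Next use of peach: step 9. Cache: [peach rat owl]
  9. access peach: HIT. Next use of peach: never. Cache: [peach rat owl]
  10. access melon: MISS. Cache: [peach rat owl melon]
  11. access owl: HIT. Next use of owl: never. Cache: [peach rat owl melon]
  12. access rat: HIT. Next use of rat: step 16. Cache: [peach rat owl melon]
  13. access melon: HIT. Next use of melon: step 14. Cache: [peach rat owl melon]
  14. access melon: HIT. Next use of melon: step 20. Cache: [peach rat owl melon]
  15. access ant: MISS. Cache: [peach rat owl melon ant]
  16. access rat: HIT. Next use of rat: step 18. Cache: [peach rat owl melon ant]
  17. access bat: MISS, evict peach (next use: never). Cache: [rat owl melon ant bat]
  18. access rat: HIT. Next use of rat: never. Cache: [rat owl melon ant bat]
  19. access cat: MISS, evict rat (next use: never). Cache: [owl melon ant bat cat]
  20. access melon: HIT. Next use of melon: never. Cache: [owl melon ant bat cat]
Total: 13 hits, 7 misses, 2 evictions

Answer: 2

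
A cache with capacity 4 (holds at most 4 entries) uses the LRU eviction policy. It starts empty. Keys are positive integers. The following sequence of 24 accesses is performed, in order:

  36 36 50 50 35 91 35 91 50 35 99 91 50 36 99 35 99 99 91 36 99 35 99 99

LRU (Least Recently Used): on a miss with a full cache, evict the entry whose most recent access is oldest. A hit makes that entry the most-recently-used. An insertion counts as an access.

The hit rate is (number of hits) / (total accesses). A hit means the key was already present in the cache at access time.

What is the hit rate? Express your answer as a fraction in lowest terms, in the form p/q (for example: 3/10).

Answer: 2/3

Derivation:
LRU simulation (capacity=4):
  1. access 36: MISS. Cache (LRU->MRU): [36]
  2. access 36: HIT. Cache (LRU->MRU): [36]
  3. access 50: MISS. Cache (LRU->MRU): [36 50]
  4. access 50: HIT. Cache (LRU->MRU): [36 50]
  5. access 35: MISS. Cache (LRU->MRU): [36 50 35]
  6. access 91: MISS. Cache (LRU->MRU): [36 50 35 91]
  7. access 35: HIT. Cache (LRU->MRU): [36 50 91 35]
  8. access 91: HIT. Cache (LRU->MRU): [36 50 35 91]
  9. access 50: HIT. Cache (LRU->MRU): [36 35 91 50]
  10. access 35: HIT. Cache (LRU->MRU): [36 91 50 35]
  11. access 99: MISS, evict 36. Cache (LRU->MRU): [91 50 35 99]
  12. access 91: HIT. Cache (LRU->MRU): [50 35 99 91]
  13. access 50: HIT. Cache (LRU->MRU): [35 99 91 50]
  14. access 36: MISS, evict 35. Cache (LRU->MRU): [99 91 50 36]
  15. access 99: HIT. Cache (LRU->MRU): [91 50 36 99]
  16. access 35: MISS, evict 91. Cache (LRU->MRU): [50 36 99 35]
  17. access 99: HIT. Cache (LRU->MRU): [50 36 35 99]
  18. access 99: HIT. Cache (LRU->MRU): [50 36 35 99]
  19. access 91: MISS, evict 50. Cache (LRU->MRU): [36 35 99 91]
  20. access 36: HIT. Cache (LRU->MRU): [35 99 91 36]
  21. access 99: HIT. Cache (LRU->MRU): [35 91 36 99]
  22. access 35: HIT. Cache (LRU->MRU): [91 36 99 35]
  23. access 99: HIT. Cache (LRU->MRU): [91 36 35 99]
  24. access 99: HIT. Cache (LRU->MRU): [91 36 35 99]
Total: 16 hits, 8 misses, 4 evictions

Hit rate = 16/24 = 2/3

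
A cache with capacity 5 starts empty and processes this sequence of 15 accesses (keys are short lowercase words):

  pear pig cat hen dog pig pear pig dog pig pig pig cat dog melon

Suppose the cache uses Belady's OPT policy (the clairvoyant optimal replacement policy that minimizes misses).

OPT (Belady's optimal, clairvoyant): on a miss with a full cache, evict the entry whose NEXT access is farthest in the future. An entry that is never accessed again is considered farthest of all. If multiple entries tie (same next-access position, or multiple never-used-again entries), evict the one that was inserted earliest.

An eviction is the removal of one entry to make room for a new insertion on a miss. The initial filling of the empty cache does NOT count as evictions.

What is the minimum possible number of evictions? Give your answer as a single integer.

OPT (Belady) simulation (capacity=5):
  1. access pear: MISS. Cache: [pear]
  2. access pig: MISS. Cache: [pear pig]
  3. access cat: MISS. Cache: [pear pig cat]
  4. access hen: MISS. Cache: [pear pig cat hen]
  5. access dog: MISS. Cache: [pear pig cat hen dog]
  6. access pig: HIT. Next use of pig: step 8. Cache: [pear pig cat hen dog]
  7. access pear: HIT. Next use of pear: never. Cache: [pear pig cat hen dog]
  8. access pig: HIT. Next use of pig: step 10. Cache: [pear pig cat hen dog]
  9. access dog: HIT. Next use of dog: step 14. Cache: [pear pig cat hen dog]
  10. access pig: HIT. Next use of pig: step 11. Cache: [pear pig cat hen dog]
  11. access pig: HIT. Next use of pig: step 12. Cache: [pear pig cat hen dog]
  12. access pig: HIT. Next use of pig: never. Cache: [pear pig cat hen dog]
  13. access cat: HIT. Next use of cat: never. Cache: [pear pig cat hen dog]
  14. access dog: HIT. Next use of dog: never. Cache: [pear pig cat hen dog]
  15. access melon: MISS, evict pear (next use: never). Cache: [pig cat hen dog melon]
Total: 9 hits, 6 misses, 1 evictions

Answer: 1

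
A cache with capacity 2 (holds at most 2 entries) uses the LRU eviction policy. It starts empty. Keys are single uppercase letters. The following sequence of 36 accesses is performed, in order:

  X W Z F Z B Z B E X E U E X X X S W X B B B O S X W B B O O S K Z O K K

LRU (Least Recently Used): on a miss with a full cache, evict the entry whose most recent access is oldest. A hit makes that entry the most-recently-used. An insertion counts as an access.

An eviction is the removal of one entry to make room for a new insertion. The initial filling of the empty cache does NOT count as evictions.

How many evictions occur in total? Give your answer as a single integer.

LRU simulation (capacity=2):
  1. access X: MISS. Cache (LRU->MRU): [X]
  2. access W: MISS. Cache (LRU->MRU): [X W]
  3. access Z: MISS, evict X. Cache (LRU->MRU): [W Z]
  4. access F: MISS, evict W. Cache (LRU->MRU): [Z F]
  5. access Z: HIT. Cache (LRU->MRU): [F Z]
  6. access B: MISS, evict F. Cache (LRU->MRU): [Z B]
  7. access Z: HIT. Cache (LRU->MRU): [B Z]
  8. access B: HIT. Cache (LRU->MRU): [Z B]
  9. access E: MISS, evict Z. Cache (LRU->MRU): [B E]
  10. access X: MISS, evict B. Cache (LRU->MRU): [E X]
  11. access E: HIT. Cache (LRU->MRU): [X E]
  12. access U: MISS, evict X. Cache (LRU->MRU): [E U]
  13. access E: HIT. Cache (LRU->MRU): [U E]
  14. access X: MISS, evict U. Cache (LRU->MRU): [E X]
  15. access X: HIT. Cache (LRU->MRU): [E X]
  16. access X: HIT. Cache (LRU->MRU): [E X]
  17. access S: MISS, evict E. Cache (LRU->MRU): [X S]
  18. access W: MISS, evict X. Cache (LRU->MRU): [S W]
  19. access X: MISS, evict S. Cache (LRU->MRU): [W X]
  20. access B: MISS, evict W. Cache (LRU->MRU): [X B]
  21. access B: HIT. Cache (LRU->MRU): [X B]
  22. access B: HIT. Cache (LRU->MRU): [X B]
  23. access O: MISS, evict X. Cache (LRU->MRU): [B O]
  24. access S: MISS, evict B. Cache (LRU->MRU): [O S]
  25. access X: MISS, evict O. Cache (LRU->MRU): [S X]
  26. access W: MISS, evict S. Cache (LRU->MRU): [X W]
  27. access B: MISS, evict X. Cache (LRU->MRU): [W B]
  28. access B: HIT. Cache (LRU->MRU): [W B]
  29. access O: MISS, evict W. Cache (LRU->MRU): [B O]
  30. access O: HIT. Cache (LRU->MRU): [B O]
  31. access S: MISS, evict B. Cache (LRU->MRU): [O S]
  32. access K: MISS, evict O. Cache (LRU->MRU): [S K]
  33. access Z: MISS, evict S. Cache (LRU->MRU): [K Z]
  34. access O: MISS, evict K. Cache (LRU->MRU): [Z O]
  35. access K: MISS, evict Z. Cache (LRU->MRU): [O K]
  36. access K: HIT. Cache (LRU->MRU): [O K]
Total: 12 hits, 24 misses, 22 evictions

Answer: 22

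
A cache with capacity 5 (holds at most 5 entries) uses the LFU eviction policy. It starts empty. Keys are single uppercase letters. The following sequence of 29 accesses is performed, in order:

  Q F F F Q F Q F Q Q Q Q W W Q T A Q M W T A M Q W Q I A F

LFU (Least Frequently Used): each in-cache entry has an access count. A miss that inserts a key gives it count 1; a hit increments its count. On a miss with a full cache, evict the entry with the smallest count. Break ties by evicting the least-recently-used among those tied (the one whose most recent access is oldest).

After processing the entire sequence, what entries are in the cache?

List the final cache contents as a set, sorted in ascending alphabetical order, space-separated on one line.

LFU simulation (capacity=5):
  1. access Q: MISS. Cache: [Q(c=1)]
  2. access F: MISS. Cache: [Q(c=1) F(c=1)]
  3. access F: HIT, count now 2. Cache: [Q(c=1) F(c=2)]
  4. access F: HIT, count now 3. Cache: [Q(c=1) F(c=3)]
  5. access Q: HIT, count now 2. Cache: [Q(c=2) F(c=3)]
  6. access F: HIT, count now 4. Cache: [Q(c=2) F(c=4)]
  7. access Q: HIT, count now 3. Cache: [Q(c=3) F(c=4)]
  8. access F: HIT, count now 5. Cache: [Q(c=3) F(c=5)]
  9. access Q: HIT, count now 4. Cache: [Q(c=4) F(c=5)]
  10. access Q: HIT, count now 5. Cache: [F(c=5) Q(c=5)]
  11. access Q: HIT, count now 6. Cache: [F(c=5) Q(c=6)]
  12. access Q: HIT, count now 7. Cache: [F(c=5) Q(c=7)]
  13. access W: MISS. Cache: [W(c=1) F(c=5) Q(c=7)]
  14. access W: HIT, count now 2. Cache: [W(c=2) F(c=5) Q(c=7)]
  15. access Q: HIT, count now 8. Cache: [W(c=2) F(c=5) Q(c=8)]
  16. access T: MISS. Cache: [T(c=1) W(c=2) F(c=5) Q(c=8)]
  17. access A: MISS. Cache: [T(c=1) A(c=1) W(c=2) F(c=5) Q(c=8)]
  18. access Q: HIT, count now 9. Cache: [T(c=1) A(c=1) W(c=2) F(c=5) Q(c=9)]
  19. access M: MISS, evict T(c=1). Cache: [A(c=1) M(c=1) W(c=2) F(c=5) Q(c=9)]
  20. access W: HIT, count now 3. Cache: [A(c=1) M(c=1) W(c=3) F(c=5) Q(c=9)]
  21. access T: MISS, evict A(c=1). Cache: [M(c=1) T(c=1) W(c=3) F(c=5) Q(c=9)]
  22. access A: MISS, evict M(c=1). Cache: [T(c=1) A(c=1) W(c=3) F(c=5) Q(c=9)]
  23. access M: MISS, evict T(c=1). Cache: [A(c=1) M(c=1) W(c=3) F(c=5) Q(c=9)]
  24. access Q: HIT, count now 10. Cache: [A(c=1) M(c=1) W(c=3) F(c=5) Q(c=10)]
  25. access W: HIT, count now 4. Cache: [A(c=1) M(c=1) W(c=4) F(c=5) Q(c=10)]
  26. access Q: HIT, count now 11. Cache: [A(c=1) M(c=1) W(c=4) F(c=5) Q(c=11)]
  27. access I: MISS, evict A(c=1). Cache: [M(c=1) I(c=1) W(c=4) F(c=5) Q(c=11)]
  28. access A: MISS, evict M(c=1). Cache: [I(c=1) A(c=1) W(c=4) F(c=5) Q(c=11)]
  29. access F: HIT, count now 6. Cache: [I(c=1) A(c=1) W(c=4) F(c=6) Q(c=11)]
Total: 18 hits, 11 misses, 6 evictions

Answer: A F I Q W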